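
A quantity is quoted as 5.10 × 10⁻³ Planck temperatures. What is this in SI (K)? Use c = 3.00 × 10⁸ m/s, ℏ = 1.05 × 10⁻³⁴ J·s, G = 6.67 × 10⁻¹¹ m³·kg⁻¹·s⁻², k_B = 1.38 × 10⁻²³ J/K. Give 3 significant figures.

One Planck temperature: T_P = √(ℏc⁵/G) / k_B = 1.42 × 10³² K.
5.10 × 10⁻³ × 1.42 × 10³² K = 7.23 × 10²⁹ K

7.23 × 10²⁹ K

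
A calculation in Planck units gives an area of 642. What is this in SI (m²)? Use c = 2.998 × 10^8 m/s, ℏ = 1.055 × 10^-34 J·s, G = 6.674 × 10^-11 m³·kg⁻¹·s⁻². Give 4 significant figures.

One Planck area: A_P = ℏG/c³ = 2.613 × 10^-70 m².
642 × 2.613 × 10^-70 m² = 1.678 × 10^-67 m²

1.678 × 10^-67 m²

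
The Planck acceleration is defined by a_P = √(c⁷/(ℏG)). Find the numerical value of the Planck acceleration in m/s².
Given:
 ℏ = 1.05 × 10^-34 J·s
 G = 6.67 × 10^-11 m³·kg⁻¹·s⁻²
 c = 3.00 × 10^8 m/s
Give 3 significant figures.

a_P = √(c⁷/(ℏG))
  = √(3.12 × 10^103)
  = 5.59 × 10^51 m/s²

5.59 × 10^51 m/s²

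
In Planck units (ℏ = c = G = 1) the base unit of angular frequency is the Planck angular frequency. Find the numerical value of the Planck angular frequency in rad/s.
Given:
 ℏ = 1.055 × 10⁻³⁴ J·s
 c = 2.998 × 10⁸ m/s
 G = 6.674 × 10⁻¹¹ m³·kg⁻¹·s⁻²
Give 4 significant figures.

1.855 × 10⁴³ rad/s

ω_P = √(c⁵/(ℏG))
  = √(3.440 × 10⁸⁶)
  = 1.855 × 10⁴³ rad/s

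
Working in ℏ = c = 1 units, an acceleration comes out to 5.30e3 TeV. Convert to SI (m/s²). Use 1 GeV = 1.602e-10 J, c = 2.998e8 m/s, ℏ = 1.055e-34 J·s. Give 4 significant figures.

2.413e39 m/s²

Acceleration is [L]/[T]² = c·[E]/ℏ.
1 GeV → c/ℏ × (1 GeV in J) = 4.552e32 m/s².
Convert the energy scale: 5.30e3 TeV = 5.30e6 GeV.
Result: 5.30e6 × 4.552e32 = 2.413e39 m/s².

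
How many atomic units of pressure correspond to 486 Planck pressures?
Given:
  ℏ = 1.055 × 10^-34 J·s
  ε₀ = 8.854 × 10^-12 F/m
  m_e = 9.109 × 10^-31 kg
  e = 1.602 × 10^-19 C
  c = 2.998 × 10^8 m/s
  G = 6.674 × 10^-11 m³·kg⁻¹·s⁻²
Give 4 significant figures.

7.686 × 10^102

Planck pressure: p_P = c⁷/(ℏG²) = 4.632 × 10^113 Pa
atomic unit of pressure: P_au = E_h/a₀³ = m_e⁴e¹⁰/((4πε₀)⁵ℏ⁸) = 2.929 × 10^13 Pa
486 × 4.632 × 10^113 / 2.929 × 10^13 = 7.686 × 10^102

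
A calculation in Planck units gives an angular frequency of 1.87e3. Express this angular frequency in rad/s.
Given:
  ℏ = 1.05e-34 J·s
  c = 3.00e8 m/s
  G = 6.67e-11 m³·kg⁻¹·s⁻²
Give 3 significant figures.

One Planck angular frequency: ω_P = √(c⁵/(ℏG)) = 1.86e43 rad/s.
1.87e3 × 1.86e43 rad/s = 3.48e46 rad/s

3.48e46 rad/s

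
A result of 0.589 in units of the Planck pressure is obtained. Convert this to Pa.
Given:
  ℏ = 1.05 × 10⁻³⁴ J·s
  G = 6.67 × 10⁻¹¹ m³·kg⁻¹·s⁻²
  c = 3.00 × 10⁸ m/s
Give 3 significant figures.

2.76 × 10¹¹³ Pa

One Planck pressure: p_P = c⁷/(ℏG²) = 4.68 × 10¹¹³ Pa.
0.589 × 4.68 × 10¹¹³ Pa = 2.76 × 10¹¹³ Pa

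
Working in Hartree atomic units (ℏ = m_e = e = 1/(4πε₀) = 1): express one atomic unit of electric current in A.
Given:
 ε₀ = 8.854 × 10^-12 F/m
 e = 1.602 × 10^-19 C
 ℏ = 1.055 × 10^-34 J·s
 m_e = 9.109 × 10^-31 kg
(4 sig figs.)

6.612 × 10^-3 A

Dimensional analysis gives I_au = e E_h/ℏ = m_e e⁵/((4πε₀)²ℏ³).
E_h = 4.354 × 10^-18 J
e·E_h/ℏ = 6.612 × 10^-3 A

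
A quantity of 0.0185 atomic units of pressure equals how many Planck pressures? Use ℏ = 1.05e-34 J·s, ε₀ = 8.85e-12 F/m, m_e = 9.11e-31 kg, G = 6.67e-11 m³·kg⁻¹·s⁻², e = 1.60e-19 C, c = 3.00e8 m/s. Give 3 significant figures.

atomic unit of pressure: P_au = E_h/a₀³ = m_e⁴e¹⁰/((4πε₀)⁵ℏ⁸) = 3.01e13 Pa
Planck pressure: p_P = c⁷/(ℏG²) = 4.68e113 Pa
0.0185 × 3.01e13 / 4.68e113 = 1.19e-102

1.19e-102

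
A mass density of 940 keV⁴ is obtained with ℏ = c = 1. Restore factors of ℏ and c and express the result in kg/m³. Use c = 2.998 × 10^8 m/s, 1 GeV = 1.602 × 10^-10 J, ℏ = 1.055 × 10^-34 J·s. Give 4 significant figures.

Mass density is [E]/(c²[L]³) = [E]⁴/(ℏ³c⁵).
1 GeV⁴ → 1/(ℏ³c⁵) × (1 GeV in J)⁴ = 2.316 × 10^20 kg/m³.
Convert the energy scale: 940 keV⁴ = 9.40 × 10^-22 GeV⁴.
Result: 9.40 × 10^-22 × 2.316 × 10^20 = 0.2177 kg/m³.

0.2177 kg/m³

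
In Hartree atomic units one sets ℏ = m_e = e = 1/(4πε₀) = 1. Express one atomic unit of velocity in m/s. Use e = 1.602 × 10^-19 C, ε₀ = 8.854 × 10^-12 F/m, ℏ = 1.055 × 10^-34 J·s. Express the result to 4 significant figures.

2.186 × 10^6 m/s

v_au = e²/(4πε₀ℏ)
  = 2.566 × 10^-38 / 1.174 × 10^-44
  = 2.186 × 10^6 m/s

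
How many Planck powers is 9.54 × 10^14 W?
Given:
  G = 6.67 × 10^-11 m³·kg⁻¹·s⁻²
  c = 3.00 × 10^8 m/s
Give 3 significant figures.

Planck power: P_P = c⁵/G = 3.64 × 10^52 W.
9.54 × 10^14 / 3.64 × 10^52 = 2.62 × 10^-38

2.62 × 10^-38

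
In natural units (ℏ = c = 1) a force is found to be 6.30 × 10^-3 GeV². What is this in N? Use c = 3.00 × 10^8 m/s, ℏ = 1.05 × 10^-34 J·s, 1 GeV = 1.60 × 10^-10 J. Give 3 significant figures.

Force is [E]/[L] = [E]²/(ℏc); restore (ℏc)⁻¹.
1 GeV² → 1/(ℏc) × (1 GeV in J)² = 8.13 × 10^5 N.
Result: 6.30 × 10^-3 × 8.13 × 10^5 = 5.12 × 10^3 N.

5.12 × 10^3 N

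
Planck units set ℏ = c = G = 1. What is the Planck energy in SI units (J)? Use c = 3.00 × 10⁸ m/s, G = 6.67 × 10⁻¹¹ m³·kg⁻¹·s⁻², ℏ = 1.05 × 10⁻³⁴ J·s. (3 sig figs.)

From ℏ = c = G = 1 the energy scale is E_P = √(ℏc⁵/G).
  = √(3.83 × 10¹⁸)
  = 1.96 × 10⁹ J

1.96 × 10⁹ J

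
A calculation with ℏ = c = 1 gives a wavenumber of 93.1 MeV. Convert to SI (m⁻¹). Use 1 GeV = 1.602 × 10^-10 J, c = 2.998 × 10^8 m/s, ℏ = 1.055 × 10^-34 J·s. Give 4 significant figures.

4.716 × 10^14 m⁻¹

Inverse length is [E]/(ℏc).
1 GeV → 1/(ℏc) × (1 GeV in J) = 5.065 × 10^15 m⁻¹.
Convert the energy scale: 93.1 MeV = 0.0931 GeV.
Result: 0.0931 × 5.065 × 10^15 = 4.716 × 10^14 m⁻¹.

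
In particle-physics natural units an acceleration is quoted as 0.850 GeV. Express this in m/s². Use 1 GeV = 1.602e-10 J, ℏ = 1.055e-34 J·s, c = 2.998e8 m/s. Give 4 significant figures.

Acceleration is [L]/[T]² = c·[E]/ℏ.
1 GeV → c/ℏ × (1 GeV in J) = 4.552e32 m/s².
Result: 0.850 × 4.552e32 = 3.870e32 m/s².

3.870e32 m/s²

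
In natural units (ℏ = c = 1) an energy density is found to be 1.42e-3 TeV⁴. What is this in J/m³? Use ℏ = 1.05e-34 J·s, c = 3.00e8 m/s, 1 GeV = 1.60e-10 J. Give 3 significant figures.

[E]/[L]³ = [E]⁴/(ℏc)³; restore (ℏc)⁻³.
1 GeV⁴ → 1/(ℏc)³ × (1 GeV in J)⁴ = 2.10e37 J/m³.
Convert the energy scale: 1.42e-3 TeV⁴ = 1.42e9 GeV⁴.
Result: 1.42e9 × 2.10e37 = 2.98e46 J/m³.

2.98e46 J/m³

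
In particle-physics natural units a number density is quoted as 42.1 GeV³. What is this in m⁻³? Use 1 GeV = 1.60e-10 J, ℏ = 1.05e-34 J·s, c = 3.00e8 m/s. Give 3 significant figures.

5.52e48 m⁻³

Number density is [L]⁻³ = [E]³/(ℏc)³.
1 GeV³ → 1/(ℏc)³ × (1 GeV in J)³ = 1.31e47 m⁻³.
Result: 42.1 × 1.31e47 = 5.52e48 m⁻³.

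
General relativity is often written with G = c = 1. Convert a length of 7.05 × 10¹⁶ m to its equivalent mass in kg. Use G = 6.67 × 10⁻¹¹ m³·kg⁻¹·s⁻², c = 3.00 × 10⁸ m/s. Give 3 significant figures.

9.51 × 10⁴³ kg

Length → mass via c²/G.
7.05 × 10¹⁶ m × (c²/G) = 9.51 × 10⁴³ kg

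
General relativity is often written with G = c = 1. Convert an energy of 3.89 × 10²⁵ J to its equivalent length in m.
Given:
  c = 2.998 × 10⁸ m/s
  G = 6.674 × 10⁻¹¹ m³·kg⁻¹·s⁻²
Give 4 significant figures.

Energy → length via G/c⁴.
3.89 × 10²⁵ J × (G/c⁴) = 3.214 × 10⁻¹⁹ m

3.214 × 10⁻¹⁹ m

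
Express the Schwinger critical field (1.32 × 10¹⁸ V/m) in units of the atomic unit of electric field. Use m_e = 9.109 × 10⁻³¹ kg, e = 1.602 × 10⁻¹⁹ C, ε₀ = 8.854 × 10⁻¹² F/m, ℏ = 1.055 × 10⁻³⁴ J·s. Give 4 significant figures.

2.573 × 10⁶

atomic unit of electric field: E_au = E_h/(e a₀) = m_e²e⁵/((4πε₀)³ℏ⁴) = 5.131 × 10¹¹ V/m.
1.32 × 10¹⁸ / 5.131 × 10¹¹ = 2.573 × 10⁶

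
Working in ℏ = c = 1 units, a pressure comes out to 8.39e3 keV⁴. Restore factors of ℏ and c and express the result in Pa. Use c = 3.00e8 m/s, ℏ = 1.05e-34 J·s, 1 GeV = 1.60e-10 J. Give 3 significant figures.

1.76e17 Pa

Pressure is [E]/[L]³ = [E]⁴/(ℏc)³.
1 GeV⁴ → 1/(ℏc)³ × (1 GeV in J)⁴ = 2.10e37 Pa.
Convert the energy scale: 8.39e3 keV⁴ = 8.39e-21 GeV⁴.
Result: 8.39e-21 × 2.10e37 = 1.76e17 Pa.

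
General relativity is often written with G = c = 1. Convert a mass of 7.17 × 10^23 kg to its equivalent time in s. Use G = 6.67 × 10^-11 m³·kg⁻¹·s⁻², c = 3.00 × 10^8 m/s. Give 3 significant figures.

Mass → time via G/c³.
7.17 × 10^23 kg × (G/c³) = 1.77 × 10^-12 s

1.77 × 10^-12 s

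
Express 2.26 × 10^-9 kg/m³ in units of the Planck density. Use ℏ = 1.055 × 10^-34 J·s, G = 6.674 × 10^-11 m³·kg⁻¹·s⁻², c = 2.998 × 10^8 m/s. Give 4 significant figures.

4.385 × 10^-106

Planck density: ρ_P = c⁵/(ℏG²) = 5.154 × 10^96 kg/m³.
2.26 × 10^-9 / 5.154 × 10^96 = 4.385 × 10^-106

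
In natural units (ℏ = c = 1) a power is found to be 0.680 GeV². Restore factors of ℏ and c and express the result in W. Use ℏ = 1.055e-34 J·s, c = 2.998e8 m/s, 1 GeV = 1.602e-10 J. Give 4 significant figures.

1.654e14 W

Power is [E]/[T] = [E]²/ℏ.
1 GeV² → 1/ℏ × (1 GeV in J)² = 2.433e14 W.
Result: 0.680 × 2.433e14 = 1.654e14 W.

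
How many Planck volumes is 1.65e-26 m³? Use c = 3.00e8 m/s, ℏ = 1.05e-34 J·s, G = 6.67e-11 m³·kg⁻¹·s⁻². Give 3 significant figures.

Planck volume: V_P = (ℏG/c³)^(3/2) = 4.18e-105 m³.
1.65e-26 / 4.18e-105 = 3.95e78

3.95e78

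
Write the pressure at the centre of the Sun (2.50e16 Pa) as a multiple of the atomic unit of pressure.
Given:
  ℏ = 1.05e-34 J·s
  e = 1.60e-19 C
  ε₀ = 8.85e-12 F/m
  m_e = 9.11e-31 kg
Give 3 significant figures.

830

atomic unit of pressure: P_au = E_h/a₀³ = m_e⁴e¹⁰/((4πε₀)⁵ℏ⁸) = 3.01e13 Pa.
2.50e16 / 3.01e13 = 830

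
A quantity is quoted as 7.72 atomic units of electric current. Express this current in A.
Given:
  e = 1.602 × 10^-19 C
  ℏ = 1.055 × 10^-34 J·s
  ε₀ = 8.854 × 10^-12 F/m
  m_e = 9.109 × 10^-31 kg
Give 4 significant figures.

One atomic unit of electric current: I_au = e E_h/ℏ = m_e e⁵/((4πε₀)²ℏ³) = 6.612 × 10^-3 A.
7.72 × 6.612 × 10^-3 A = 0.05104 A

0.05104 A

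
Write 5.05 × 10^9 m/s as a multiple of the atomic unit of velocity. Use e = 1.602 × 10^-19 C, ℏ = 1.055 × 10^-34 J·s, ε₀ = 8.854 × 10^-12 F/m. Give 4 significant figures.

atomic unit of velocity: v_au = e²/(4πε₀ℏ) = 2.186 × 10^6 m/s.
5.05 × 10^9 / 2.186 × 10^6 = 2.310 × 10^3

2.310 × 10^3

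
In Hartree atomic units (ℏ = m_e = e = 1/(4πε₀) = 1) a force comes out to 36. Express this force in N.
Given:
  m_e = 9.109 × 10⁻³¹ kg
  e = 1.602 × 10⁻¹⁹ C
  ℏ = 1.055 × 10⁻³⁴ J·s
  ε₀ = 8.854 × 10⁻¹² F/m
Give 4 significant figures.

One atomic unit of force: F_au = E_h/a₀ = m_e²e⁶/((4πε₀)³ℏ⁴) = 8.220 × 10⁻⁸ N.
36 × 8.220 × 10⁻⁸ N = 2.959 × 10⁻⁶ N

2.959 × 10⁻⁶ N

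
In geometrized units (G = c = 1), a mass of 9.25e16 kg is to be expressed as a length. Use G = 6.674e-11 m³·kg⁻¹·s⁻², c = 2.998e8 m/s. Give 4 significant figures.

In G = c = 1 units mass has dimensions of length; the conversion factor is G/c².
9.25e16 kg × (G/c²) = 6.869e-11 m

6.869e-11 m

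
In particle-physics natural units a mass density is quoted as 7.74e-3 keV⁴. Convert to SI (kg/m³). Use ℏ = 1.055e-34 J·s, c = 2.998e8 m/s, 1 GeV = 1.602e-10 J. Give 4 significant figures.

1.793e-6 kg/m³

Mass density is [E]/(c²[L]³) = [E]⁴/(ℏ³c⁵).
1 GeV⁴ → 1/(ℏ³c⁵) × (1 GeV in J)⁴ = 2.316e20 kg/m³.
Convert the energy scale: 7.74e-3 keV⁴ = 7.74e-27 GeV⁴.
Result: 7.74e-27 × 2.316e20 = 1.793e-6 kg/m³.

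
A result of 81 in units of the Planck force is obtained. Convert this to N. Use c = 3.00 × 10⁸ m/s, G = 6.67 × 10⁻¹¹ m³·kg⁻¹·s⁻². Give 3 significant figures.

One Planck force: F_P = c⁴/G = 1.21 × 10⁴⁴ N.
81 × 1.21 × 10⁴⁴ N = 9.84 × 10⁴⁵ N

9.84 × 10⁴⁵ N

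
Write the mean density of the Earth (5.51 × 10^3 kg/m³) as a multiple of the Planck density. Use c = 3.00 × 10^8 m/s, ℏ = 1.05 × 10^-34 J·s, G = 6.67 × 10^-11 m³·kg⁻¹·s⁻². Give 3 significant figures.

Planck density: ρ_P = c⁵/(ℏG²) = 5.20 × 10^96 kg/m³.
5.51 × 10^3 / 5.20 × 10^96 = 1.06 × 10^-93

1.06 × 10^-93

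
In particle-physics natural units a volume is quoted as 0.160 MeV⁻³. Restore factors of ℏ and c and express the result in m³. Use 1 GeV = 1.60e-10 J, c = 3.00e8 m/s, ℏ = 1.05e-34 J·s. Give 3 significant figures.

Volume is [L]³ = [E]⁻³·(ℏc)³.
1 GeV⁻³ → (ℏc)³ × (1 GeV in J)⁻³ = 7.63e-48 m³.
Convert the energy scale: 0.160 MeV⁻³ = 1.60e8 GeV⁻³.
Result: 1.60e8 × 7.63e-48 = 1.22e-39 m³.

1.22e-39 m³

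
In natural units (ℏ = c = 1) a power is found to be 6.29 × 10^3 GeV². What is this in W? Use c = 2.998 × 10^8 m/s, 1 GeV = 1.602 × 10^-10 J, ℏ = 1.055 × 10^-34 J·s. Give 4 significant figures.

1.530 × 10^18 W

Power is [E]/[T] = [E]²/ℏ.
1 GeV² → 1/ℏ × (1 GeV in J)² = 2.433 × 10^14 W.
Result: 6.29 × 10^3 × 2.433 × 10^14 = 1.530 × 10^18 W.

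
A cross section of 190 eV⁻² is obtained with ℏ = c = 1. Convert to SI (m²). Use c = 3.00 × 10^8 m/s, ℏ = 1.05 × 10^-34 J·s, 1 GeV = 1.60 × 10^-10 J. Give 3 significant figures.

7.36 × 10^-12 m²

Area is [L]² = [E]⁻²·(ℏc)²; restore (ℏc)².
1 GeV⁻² → (ℏc)² × (1 GeV in J)⁻² = 3.88 × 10^-32 m².
Convert the energy scale: 190 eV⁻² = 1.90 × 10^20 GeV⁻².
Result: 1.90 × 10^20 × 3.88 × 10^-32 = 7.36 × 10^-12 m².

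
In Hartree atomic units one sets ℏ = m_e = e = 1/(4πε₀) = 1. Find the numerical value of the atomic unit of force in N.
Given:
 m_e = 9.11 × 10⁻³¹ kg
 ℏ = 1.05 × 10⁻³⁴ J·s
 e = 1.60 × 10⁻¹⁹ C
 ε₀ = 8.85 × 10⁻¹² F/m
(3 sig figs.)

F_au = E_h/a₀ = m_e²e⁶/((4πε₀)³ℏ⁴)
E_h = 4.38 × 10⁻¹⁸ J
a₀ = 5.26 × 10⁻¹¹ m
E_h/a₀ = 8.33 × 10⁻⁸ N

8.33 × 10⁻⁸ N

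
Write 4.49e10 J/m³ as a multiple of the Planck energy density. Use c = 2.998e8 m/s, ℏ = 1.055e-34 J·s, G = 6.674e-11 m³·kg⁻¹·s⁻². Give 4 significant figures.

9.693e-104

Planck energy density: u_P = c⁷/(ℏG²) = 4.632e113 J/m³.
4.49e10 / 4.632e113 = 9.693e-104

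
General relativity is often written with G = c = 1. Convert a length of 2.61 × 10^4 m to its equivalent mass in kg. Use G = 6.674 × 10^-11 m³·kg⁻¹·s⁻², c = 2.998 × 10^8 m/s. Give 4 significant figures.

3.515 × 10^31 kg

Length → mass via c²/G.
2.61 × 10^4 m × (c²/G) = 3.515 × 10^31 kg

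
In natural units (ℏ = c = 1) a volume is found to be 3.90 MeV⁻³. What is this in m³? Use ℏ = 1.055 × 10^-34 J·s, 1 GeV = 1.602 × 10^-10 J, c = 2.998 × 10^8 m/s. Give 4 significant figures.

3.001 × 10^-38 m³

Volume is [L]³ = [E]⁻³·(ℏc)³.
1 GeV⁻³ → (ℏc)³ × (1 GeV in J)⁻³ = 7.696 × 10^-48 m³.
Convert the energy scale: 3.90 MeV⁻³ = 3.90 × 10^9 GeV⁻³.
Result: 3.90 × 10^9 × 7.696 × 10^-48 = 3.001 × 10^-38 m³.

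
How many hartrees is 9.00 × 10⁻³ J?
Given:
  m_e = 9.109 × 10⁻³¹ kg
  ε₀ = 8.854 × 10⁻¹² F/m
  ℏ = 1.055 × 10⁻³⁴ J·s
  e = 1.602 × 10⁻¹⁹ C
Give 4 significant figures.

2.067 × 10¹⁵

hartree: E_h = m_e e⁴/(4πε₀ℏ)² = 4.354 × 10⁻¹⁸ J.
9.00 × 10⁻³ / 4.354 × 10⁻¹⁸ = 2.067 × 10¹⁵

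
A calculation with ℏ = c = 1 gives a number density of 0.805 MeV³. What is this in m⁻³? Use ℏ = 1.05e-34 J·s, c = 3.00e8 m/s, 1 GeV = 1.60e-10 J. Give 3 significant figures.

Number density is [L]⁻³ = [E]³/(ℏc)³.
1 GeV³ → 1/(ℏc)³ × (1 GeV in J)³ = 1.31e47 m⁻³.
Convert the energy scale: 0.805 MeV³ = 8.05e-10 GeV³.
Result: 8.05e-10 × 1.31e47 = 1.05e38 m⁻³.

1.05e38 m⁻³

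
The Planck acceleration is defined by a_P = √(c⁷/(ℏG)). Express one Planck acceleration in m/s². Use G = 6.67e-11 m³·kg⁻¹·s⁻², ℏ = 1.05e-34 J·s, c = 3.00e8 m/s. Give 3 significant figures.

a_P = √(c⁷/(ℏG))
  = √(3.12e103)
  = 5.59e51 m/s²

5.59e51 m/s²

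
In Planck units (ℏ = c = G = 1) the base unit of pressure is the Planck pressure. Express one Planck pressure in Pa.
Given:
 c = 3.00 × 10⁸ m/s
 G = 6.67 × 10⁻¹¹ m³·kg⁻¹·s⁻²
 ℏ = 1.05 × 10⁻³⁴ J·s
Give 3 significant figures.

4.68 × 10¹¹³ Pa

p_P = c⁷/(ℏG²)
  = 2.19 × 10⁵⁹ / 4.67 × 10⁻⁵⁵
  = 4.68 × 10¹¹³ Pa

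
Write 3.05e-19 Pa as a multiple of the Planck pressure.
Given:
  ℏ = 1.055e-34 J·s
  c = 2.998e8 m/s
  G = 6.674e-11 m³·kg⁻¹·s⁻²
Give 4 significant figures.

Planck pressure: p_P = c⁷/(ℏG²) = 4.632e113 Pa.
3.05e-19 / 4.632e113 = 6.584e-133

6.584e-133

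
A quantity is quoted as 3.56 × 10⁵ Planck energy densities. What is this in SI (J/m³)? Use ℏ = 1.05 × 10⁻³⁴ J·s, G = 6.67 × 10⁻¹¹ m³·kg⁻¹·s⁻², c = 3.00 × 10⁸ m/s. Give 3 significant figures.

One Planck energy density: u_P = c⁷/(ℏG²) = 4.68 × 10¹¹³ J/m³.
3.56 × 10⁵ × 4.68 × 10¹¹³ J/m³ = 1.67 × 10¹¹⁹ J/m³

1.67 × 10¹¹⁹ J/m³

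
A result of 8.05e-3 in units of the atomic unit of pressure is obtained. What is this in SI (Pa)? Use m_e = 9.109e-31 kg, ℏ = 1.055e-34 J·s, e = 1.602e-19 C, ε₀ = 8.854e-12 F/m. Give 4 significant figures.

One atomic unit of pressure: P_au = E_h/a₀³ = m_e⁴e¹⁰/((4πε₀)⁵ℏ⁸) = 2.929e13 Pa.
8.05e-3 × 2.929e13 Pa = 2.358e11 Pa

2.358e11 Pa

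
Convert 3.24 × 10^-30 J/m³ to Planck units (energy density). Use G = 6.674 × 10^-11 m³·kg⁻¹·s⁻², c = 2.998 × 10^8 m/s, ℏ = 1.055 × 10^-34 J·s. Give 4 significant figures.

6.994 × 10^-144

Planck energy density: u_P = c⁷/(ℏG²) = 4.632 × 10^113 J/m³.
3.24 × 10^-30 / 4.632 × 10^113 = 6.994 × 10^-144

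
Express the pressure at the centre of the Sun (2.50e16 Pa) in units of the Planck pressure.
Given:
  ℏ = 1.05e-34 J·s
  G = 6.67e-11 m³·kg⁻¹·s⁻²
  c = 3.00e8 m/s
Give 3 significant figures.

5.34e-98

Planck pressure: p_P = c⁷/(ℏG²) = 4.68e113 Pa.
2.50e16 / 4.68e113 = 5.34e-98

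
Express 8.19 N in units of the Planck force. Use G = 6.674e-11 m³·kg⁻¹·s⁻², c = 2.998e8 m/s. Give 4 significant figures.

Planck force: F_P = c⁴/G = 1.210e44 N.
8.19 / 1.210e44 = 6.766e-44

6.766e-44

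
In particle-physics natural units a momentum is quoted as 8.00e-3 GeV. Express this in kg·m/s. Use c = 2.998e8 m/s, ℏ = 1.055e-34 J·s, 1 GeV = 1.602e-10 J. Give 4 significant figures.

4.275e-21 kg·m/s

Momentum is [E]/c; divide by c.
1 GeV → 1/c × (1 GeV in J) = 5.344e-19 kg·m/s.
Result: 8.00e-3 × 5.344e-19 = 4.275e-21 kg·m/s.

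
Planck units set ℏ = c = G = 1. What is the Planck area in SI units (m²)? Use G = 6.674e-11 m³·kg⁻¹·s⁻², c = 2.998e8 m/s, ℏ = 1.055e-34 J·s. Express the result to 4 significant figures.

2.613e-70 m²

The unique combination of the constants set to 1 with dimensions of area is A_P = ℏG/c³.
  = 7.041e-45 / 2.695e25
  = 2.613e-70 m²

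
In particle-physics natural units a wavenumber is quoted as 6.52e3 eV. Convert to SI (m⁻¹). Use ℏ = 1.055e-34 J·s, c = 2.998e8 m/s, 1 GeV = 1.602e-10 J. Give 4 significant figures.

3.302e10 m⁻¹

Inverse length is [E]/(ℏc).
1 GeV → 1/(ℏc) × (1 GeV in J) = 5.065e15 m⁻¹.
Convert the energy scale: 6.52e3 eV = 6.52e-6 GeV.
Result: 6.52e-6 × 5.065e15 = 3.302e10 m⁻¹.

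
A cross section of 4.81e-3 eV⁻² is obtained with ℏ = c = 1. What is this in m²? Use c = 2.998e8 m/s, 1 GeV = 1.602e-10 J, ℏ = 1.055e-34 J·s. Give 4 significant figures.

Area is [L]² = [E]⁻²·(ℏc)²; restore (ℏc)².
1 GeV⁻² → (ℏc)² × (1 GeV in J)⁻² = 3.898e-32 m².
Convert the energy scale: 4.81e-3 eV⁻² = 4.81e15 GeV⁻².
Result: 4.81e15 × 3.898e-32 = 1.875e-16 m².

1.875e-16 m²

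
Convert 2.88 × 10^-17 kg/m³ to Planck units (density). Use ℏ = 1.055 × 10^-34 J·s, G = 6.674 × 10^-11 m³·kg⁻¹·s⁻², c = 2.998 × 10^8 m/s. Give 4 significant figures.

5.588 × 10^-114

Planck density: ρ_P = c⁵/(ℏG²) = 5.154 × 10^96 kg/m³.
2.88 × 10^-17 / 5.154 × 10^96 = 5.588 × 10^-114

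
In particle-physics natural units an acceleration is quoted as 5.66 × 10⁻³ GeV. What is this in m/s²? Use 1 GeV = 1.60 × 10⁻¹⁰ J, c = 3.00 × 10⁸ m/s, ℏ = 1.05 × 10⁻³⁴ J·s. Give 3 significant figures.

Acceleration is [L]/[T]² = c·[E]/ℏ.
1 GeV → c/ℏ × (1 GeV in J) = 4.57 × 10³² m/s².
Result: 5.66 × 10⁻³ × 4.57 × 10³² = 2.59 × 10³⁰ m/s².

2.59 × 10³⁰ m/s²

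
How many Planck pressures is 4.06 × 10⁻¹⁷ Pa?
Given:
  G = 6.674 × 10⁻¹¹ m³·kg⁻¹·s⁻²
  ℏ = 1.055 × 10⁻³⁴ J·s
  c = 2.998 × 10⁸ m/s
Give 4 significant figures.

8.765 × 10⁻¹³¹

Planck pressure: p_P = c⁷/(ℏG²) = 4.632 × 10¹¹³ Pa.
4.06 × 10⁻¹⁷ / 4.632 × 10¹¹³ = 8.765 × 10⁻¹³¹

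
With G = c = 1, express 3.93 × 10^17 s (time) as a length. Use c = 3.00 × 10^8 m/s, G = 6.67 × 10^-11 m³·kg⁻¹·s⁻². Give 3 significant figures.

Time → length via c.
3.93 × 10^17 s × (c) = 1.18 × 10^26 m

1.18 × 10^26 m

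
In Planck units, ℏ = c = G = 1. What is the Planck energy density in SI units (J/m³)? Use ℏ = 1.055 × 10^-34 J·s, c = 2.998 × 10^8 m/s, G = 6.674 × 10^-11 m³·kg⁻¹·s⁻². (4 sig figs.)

4.632 × 10^113 J/m³

The unique combination of the constants set to 1 with dimensions of energy density is u_P = c⁷/(ℏG²).
  = 2.177 × 10^59 / 4.699 × 10^-55
  = 4.632 × 10^113 J/m³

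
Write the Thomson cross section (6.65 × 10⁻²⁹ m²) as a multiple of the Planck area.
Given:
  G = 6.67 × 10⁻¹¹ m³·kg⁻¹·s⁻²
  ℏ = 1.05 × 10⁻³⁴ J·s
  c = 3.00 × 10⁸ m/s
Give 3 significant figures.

2.56 × 10⁴¹

Planck area: A_P = ℏG/c³ = 2.59 × 10⁻⁷⁰ m².
6.65 × 10⁻²⁹ / 2.59 × 10⁻⁷⁰ = 2.56 × 10⁴¹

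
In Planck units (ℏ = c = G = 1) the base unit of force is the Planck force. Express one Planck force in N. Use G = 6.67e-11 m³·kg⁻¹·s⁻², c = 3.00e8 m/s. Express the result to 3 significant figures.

1.21e44 N

F_P = c⁴/G
  = 8.10e33 / 6.67e-11
  = 1.21e44 N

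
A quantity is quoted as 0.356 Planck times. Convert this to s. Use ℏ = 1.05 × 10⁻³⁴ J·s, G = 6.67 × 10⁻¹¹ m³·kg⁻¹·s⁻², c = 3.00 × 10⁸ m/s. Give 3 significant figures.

1.91 × 10⁻⁴⁴ s

One Planck time: t_P = √(ℏG/c⁵) = 5.37 × 10⁻⁴⁴ s.
0.356 × 5.37 × 10⁻⁴⁴ s = 1.91 × 10⁻⁴⁴ s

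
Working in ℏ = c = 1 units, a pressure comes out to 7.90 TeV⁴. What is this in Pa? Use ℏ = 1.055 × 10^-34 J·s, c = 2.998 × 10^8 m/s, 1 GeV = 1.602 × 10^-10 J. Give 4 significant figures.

Pressure is [E]/[L]³ = [E]⁴/(ℏc)³.
1 GeV⁴ → 1/(ℏc)³ × (1 GeV in J)⁴ = 2.082 × 10^37 Pa.
Convert the energy scale: 7.90 TeV⁴ = 7.90 × 10^12 GeV⁴.
Result: 7.90 × 10^12 × 2.082 × 10^37 = 1.644 × 10^50 Pa.

1.644 × 10^50 Pa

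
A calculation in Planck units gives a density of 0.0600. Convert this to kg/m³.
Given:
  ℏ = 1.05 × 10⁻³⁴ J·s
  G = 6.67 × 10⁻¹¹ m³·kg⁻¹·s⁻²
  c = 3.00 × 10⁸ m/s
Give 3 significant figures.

One Planck density: ρ_P = c⁵/(ℏG²) = 5.20 × 10⁹⁶ kg/m³.
0.0600 × 5.20 × 10⁹⁶ kg/m³ = 3.12 × 10⁹⁵ kg/m³

3.12 × 10⁹⁵ kg/m³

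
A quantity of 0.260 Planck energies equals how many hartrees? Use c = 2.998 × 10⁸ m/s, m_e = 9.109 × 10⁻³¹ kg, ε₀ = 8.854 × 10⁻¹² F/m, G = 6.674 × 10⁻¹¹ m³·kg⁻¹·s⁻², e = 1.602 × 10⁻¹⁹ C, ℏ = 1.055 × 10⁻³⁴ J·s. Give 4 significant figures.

1.168 × 10²⁶

Planck energy: E_P = √(ℏc⁵/G) = 1.957 × 10⁹ J
hartree: E_h = m_e e⁴/(4πε₀ℏ)² = 4.354 × 10⁻¹⁸ J
0.260 × 1.957 × 10⁹ / 4.354 × 10⁻¹⁸ = 1.168 × 10²⁶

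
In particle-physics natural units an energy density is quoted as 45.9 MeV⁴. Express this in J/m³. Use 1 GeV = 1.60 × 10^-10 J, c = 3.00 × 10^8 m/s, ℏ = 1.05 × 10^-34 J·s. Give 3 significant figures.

[E]/[L]³ = [E]⁴/(ℏc)³; restore (ℏc)⁻³.
1 GeV⁴ → 1/(ℏc)³ × (1 GeV in J)⁴ = 2.10 × 10^37 J/m³.
Convert the energy scale: 45.9 MeV⁴ = 4.59 × 10^-11 GeV⁴.
Result: 4.59 × 10^-11 × 2.10 × 10^37 = 9.62 × 10^26 J/m³.

9.62 × 10^26 J/m³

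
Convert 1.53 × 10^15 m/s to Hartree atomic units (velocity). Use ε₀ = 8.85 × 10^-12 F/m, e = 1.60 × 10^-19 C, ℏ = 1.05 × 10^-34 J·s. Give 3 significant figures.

atomic unit of velocity: v_au = e²/(4πε₀ℏ) = 2.19 × 10^6 m/s.
1.53 × 10^15 / 2.19 × 10^6 = 6.98 × 10^8

6.98 × 10^8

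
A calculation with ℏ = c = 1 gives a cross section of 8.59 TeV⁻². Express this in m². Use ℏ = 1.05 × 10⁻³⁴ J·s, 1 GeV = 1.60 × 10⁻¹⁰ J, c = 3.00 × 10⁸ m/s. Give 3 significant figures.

3.33 × 10⁻³⁷ m²

Area is [L]² = [E]⁻²·(ℏc)²; restore (ℏc)².
1 GeV⁻² → (ℏc)² × (1 GeV in J)⁻² = 3.88 × 10⁻³² m².
Convert the energy scale: 8.59 TeV⁻² = 8.59 × 10⁻⁶ GeV⁻².
Result: 8.59 × 10⁻⁶ × 3.88 × 10⁻³² = 3.33 × 10⁻³⁷ m².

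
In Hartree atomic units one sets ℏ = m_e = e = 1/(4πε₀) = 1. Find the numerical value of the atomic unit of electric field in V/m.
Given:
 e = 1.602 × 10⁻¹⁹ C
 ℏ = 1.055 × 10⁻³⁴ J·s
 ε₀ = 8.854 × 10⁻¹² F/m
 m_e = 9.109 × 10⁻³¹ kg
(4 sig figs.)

5.131 × 10¹¹ V/m

E_au = E_h/(e a₀) = m_e²e⁵/((4πε₀)³ℏ⁴)
E_h = 4.354 × 10⁻¹⁸ J
a₀ = 5.297 × 10⁻¹¹ m
E_h/(e·a₀) = 5.131 × 10¹¹ V/m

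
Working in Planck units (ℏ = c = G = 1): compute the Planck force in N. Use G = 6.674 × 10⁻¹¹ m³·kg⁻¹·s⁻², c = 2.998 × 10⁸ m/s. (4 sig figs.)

1.210 × 10⁴⁴ N

From ℏ = c = G = 1 the force scale is F_P = c⁴/G.
  = 8.078 × 10³³ / 6.674 × 10⁻¹¹
  = 1.210 × 10⁴⁴ N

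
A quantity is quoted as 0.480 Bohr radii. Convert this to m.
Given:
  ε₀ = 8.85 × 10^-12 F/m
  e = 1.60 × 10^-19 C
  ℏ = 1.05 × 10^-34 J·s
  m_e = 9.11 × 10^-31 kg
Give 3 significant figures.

One Bohr radius: a₀ = 4πε₀ℏ²/(m_e e²) = 5.26 × 10^-11 m.
0.480 × 5.26 × 10^-11 m = 2.52 × 10^-11 m

2.52 × 10^-11 m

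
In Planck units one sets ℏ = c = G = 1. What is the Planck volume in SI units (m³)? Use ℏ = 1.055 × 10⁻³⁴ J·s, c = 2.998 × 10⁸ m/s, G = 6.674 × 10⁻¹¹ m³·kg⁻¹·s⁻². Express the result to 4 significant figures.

V_P = (ℏG/c³)^(3/2)
  = √(1.784 × 10⁻²⁰⁹)
  = 4.224 × 10⁻¹⁰⁵ m³

4.224 × 10⁻¹⁰⁵ m³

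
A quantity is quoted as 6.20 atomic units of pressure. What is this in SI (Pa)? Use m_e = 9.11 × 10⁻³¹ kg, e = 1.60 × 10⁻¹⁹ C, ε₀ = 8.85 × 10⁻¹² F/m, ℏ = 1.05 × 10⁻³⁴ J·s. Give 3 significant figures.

One atomic unit of pressure: P_au = E_h/a₀³ = m_e⁴e¹⁰/((4πε₀)⁵ℏ⁸) = 3.01 × 10¹³ Pa.
6.20 × 3.01 × 10¹³ Pa = 1.87 × 10¹⁴ Pa

1.87 × 10¹⁴ Pa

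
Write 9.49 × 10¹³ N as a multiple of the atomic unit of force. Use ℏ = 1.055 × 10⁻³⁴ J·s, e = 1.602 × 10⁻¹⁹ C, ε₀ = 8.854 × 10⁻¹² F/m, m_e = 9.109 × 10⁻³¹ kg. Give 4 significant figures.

atomic unit of force: F_au = E_h/a₀ = m_e²e⁶/((4πε₀)³ℏ⁴) = 8.220 × 10⁻⁸ N.
9.49 × 10¹³ / 8.220 × 10⁻⁸ = 1.155 × 10²¹

1.155 × 10²¹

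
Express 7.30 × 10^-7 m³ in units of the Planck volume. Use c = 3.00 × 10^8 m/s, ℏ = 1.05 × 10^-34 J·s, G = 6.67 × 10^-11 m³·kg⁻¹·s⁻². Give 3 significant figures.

1.75 × 10^98

Planck volume: V_P = (ℏG/c³)^(3/2) = 4.18 × 10^-105 m³.
7.30 × 10^-7 / 4.18 × 10^-105 = 1.75 × 10^98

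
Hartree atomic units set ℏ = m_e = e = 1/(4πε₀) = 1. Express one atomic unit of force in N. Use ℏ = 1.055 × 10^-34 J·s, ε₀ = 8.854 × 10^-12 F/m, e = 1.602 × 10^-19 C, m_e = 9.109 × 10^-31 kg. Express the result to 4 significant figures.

From ℏ = m_e = e = 1/(4πε₀) = 1 the force scale is F_au = E_h/a₀ = m_e²e⁶/((4πε₀)³ℏ⁴).
E_h = 4.354 × 10^-18 J
a₀ = 5.297 × 10^-11 m
E_h/a₀ = 8.220 × 10^-8 N

8.220 × 10^-8 N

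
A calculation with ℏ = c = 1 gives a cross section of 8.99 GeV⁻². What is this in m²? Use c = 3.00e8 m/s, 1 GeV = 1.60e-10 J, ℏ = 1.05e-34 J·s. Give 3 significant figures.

Area is [L]² = [E]⁻²·(ℏc)²; restore (ℏc)².
1 GeV⁻² → (ℏc)² × (1 GeV in J)⁻² = 3.88e-32 m².
Result: 8.99 × 3.88e-32 = 3.48e-31 m².

3.48e-31 m²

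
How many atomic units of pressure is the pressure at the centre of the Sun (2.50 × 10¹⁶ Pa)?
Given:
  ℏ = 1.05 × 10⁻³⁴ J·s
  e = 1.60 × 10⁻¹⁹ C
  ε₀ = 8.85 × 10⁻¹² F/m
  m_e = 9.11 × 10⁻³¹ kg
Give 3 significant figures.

atomic unit of pressure: P_au = E_h/a₀³ = m_e⁴e¹⁰/((4πε₀)⁵ℏ⁸) = 3.01 × 10¹³ Pa.
2.50 × 10¹⁶ / 3.01 × 10¹³ = 830

830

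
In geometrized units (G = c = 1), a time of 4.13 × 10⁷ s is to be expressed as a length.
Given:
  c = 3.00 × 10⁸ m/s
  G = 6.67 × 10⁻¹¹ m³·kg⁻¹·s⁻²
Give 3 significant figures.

1.24 × 10¹⁶ m

Time → length via c.
4.13 × 10⁷ s × (c) = 1.24 × 10¹⁶ m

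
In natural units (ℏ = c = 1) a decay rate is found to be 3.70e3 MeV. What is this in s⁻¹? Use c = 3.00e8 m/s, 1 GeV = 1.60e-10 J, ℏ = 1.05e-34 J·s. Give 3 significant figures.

A rate is [E]/ℏ; divide by ℏ.
1 GeV → 1/ℏ × (1 GeV in J) = 1.52e24 s⁻¹.
Convert the energy scale: 3.70e3 MeV = 3.70 GeV.
Result: 3.70 × 1.52e24 = 5.64e24 s⁻¹.

5.64e24 s⁻¹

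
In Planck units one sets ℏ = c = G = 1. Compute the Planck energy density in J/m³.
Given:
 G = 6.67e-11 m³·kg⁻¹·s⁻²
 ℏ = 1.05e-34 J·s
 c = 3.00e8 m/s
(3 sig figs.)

4.68e113 J/m³

u_P = c⁷/(ℏG²)
  = 2.19e59 / 4.67e-55
  = 4.68e113 J/m³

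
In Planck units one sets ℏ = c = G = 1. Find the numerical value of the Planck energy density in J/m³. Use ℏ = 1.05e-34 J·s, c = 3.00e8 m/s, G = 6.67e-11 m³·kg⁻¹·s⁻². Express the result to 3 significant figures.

4.68e113 J/m³

u_P = c⁷/(ℏG²)
  = 2.19e59 / 4.67e-55
  = 4.68e113 J/m³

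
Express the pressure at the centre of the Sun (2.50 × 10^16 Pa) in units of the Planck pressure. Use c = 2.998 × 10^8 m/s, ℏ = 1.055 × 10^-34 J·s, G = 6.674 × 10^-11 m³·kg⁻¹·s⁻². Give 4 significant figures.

Planck pressure: p_P = c⁷/(ℏG²) = 4.632 × 10^113 Pa.
2.50 × 10^16 / 4.632 × 10^113 = 5.397 × 10^-98

5.397 × 10^-98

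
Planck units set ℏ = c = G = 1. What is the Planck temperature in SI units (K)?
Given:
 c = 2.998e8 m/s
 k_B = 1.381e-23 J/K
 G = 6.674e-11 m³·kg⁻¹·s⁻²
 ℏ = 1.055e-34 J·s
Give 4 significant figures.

Dimensional analysis gives T_P = √(ℏc⁵/G) / k_B.
  = √(3.828e18) × 7.241e22
  = 1.417e32 K

1.417e32 K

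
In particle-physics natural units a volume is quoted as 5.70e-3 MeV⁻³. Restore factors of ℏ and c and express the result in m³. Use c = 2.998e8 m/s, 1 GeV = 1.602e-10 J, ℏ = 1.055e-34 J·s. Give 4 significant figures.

Volume is [L]³ = [E]⁻³·(ℏc)³.
1 GeV⁻³ → (ℏc)³ × (1 GeV in J)⁻³ = 7.696e-48 m³.
Convert the energy scale: 5.70e-3 MeV⁻³ = 5.70e6 GeV⁻³.
Result: 5.70e6 × 7.696e-48 = 4.387e-41 m³.

4.387e-41 m³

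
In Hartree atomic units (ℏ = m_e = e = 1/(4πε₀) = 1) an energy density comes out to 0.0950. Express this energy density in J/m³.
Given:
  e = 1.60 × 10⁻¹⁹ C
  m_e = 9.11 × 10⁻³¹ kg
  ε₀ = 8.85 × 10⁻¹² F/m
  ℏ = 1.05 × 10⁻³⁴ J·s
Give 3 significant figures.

One atomic unit of energy density: u_au = E_h/a₀³ = m_e⁴e¹⁰/((4πε₀)⁵ℏ⁸) = 3.01 × 10¹³ J/m³.
0.0950 × 3.01 × 10¹³ J/m³ = 2.86 × 10¹² J/m³

2.86 × 10¹² J/m³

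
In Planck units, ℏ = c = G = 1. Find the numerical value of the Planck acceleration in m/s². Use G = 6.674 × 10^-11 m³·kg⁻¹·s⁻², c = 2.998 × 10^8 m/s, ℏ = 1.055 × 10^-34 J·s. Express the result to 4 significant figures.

5.560 × 10^51 m/s²

From ℏ = c = G = 1 the acceleration scale is a_P = √(c⁷/(ℏG)).
  = √(3.092 × 10^103)
  = 5.560 × 10^51 m/s²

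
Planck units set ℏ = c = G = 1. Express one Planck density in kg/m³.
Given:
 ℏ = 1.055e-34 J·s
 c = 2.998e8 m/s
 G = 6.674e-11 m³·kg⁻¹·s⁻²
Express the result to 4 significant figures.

5.154e96 kg/m³

From ℏ = c = G = 1 the density scale is ρ_P = c⁵/(ℏG²).
  = 2.422e42 / 4.699e-55
  = 5.154e96 kg/m³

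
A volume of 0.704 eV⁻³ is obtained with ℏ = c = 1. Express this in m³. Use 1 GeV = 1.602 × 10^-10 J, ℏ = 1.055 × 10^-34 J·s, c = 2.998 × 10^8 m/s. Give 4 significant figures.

Volume is [L]³ = [E]⁻³·(ℏc)³.
1 GeV⁻³ → (ℏc)³ × (1 GeV in J)⁻³ = 7.696 × 10^-48 m³.
Convert the energy scale: 0.704 eV⁻³ = 7.04 × 10^26 GeV⁻³.
Result: 7.04 × 10^26 × 7.696 × 10^-48 = 5.418 × 10^-21 m³.

5.418 × 10^-21 m³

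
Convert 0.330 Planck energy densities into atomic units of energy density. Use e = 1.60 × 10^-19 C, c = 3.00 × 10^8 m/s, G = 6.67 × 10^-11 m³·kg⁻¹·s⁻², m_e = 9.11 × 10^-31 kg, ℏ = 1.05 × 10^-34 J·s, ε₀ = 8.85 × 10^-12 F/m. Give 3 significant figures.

5.13 × 10^99

Planck energy density: u_P = c⁷/(ℏG²) = 4.68 × 10^113 J/m³
atomic unit of energy density: u_au = E_h/a₀³ = m_e⁴e¹⁰/((4πε₀)⁵ℏ⁸) = 3.01 × 10^13 J/m³
0.330 × 4.68 × 10^113 / 3.01 × 10^13 = 5.13 × 10^99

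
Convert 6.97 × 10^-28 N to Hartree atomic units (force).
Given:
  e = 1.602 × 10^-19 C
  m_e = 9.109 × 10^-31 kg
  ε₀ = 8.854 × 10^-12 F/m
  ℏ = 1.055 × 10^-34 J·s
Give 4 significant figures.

atomic unit of force: F_au = E_h/a₀ = m_e²e⁶/((4πε₀)³ℏ⁴) = 8.220 × 10^-8 N.
6.97 × 10^-28 / 8.220 × 10^-8 = 8.480 × 10^-21

8.480 × 10^-21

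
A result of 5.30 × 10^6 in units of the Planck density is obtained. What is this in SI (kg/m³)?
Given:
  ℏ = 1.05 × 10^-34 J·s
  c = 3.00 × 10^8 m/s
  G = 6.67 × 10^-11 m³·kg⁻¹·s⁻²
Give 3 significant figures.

One Planck density: ρ_P = c⁵/(ℏG²) = 5.20 × 10^96 kg/m³.
5.30 × 10^6 × 5.20 × 10^96 kg/m³ = 2.76 × 10^103 kg/m³

2.76 × 10^103 kg/m³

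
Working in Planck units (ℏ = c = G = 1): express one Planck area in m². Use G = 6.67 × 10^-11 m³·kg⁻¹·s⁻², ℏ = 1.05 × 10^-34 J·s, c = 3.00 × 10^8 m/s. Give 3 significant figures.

The unique combination of the constants set to 1 with dimensions of area is A_P = ℏG/c³.
  = 7.00 × 10^-45 / 2.70 × 10^25
  = 2.59 × 10^-70 m²

2.59 × 10^-70 m²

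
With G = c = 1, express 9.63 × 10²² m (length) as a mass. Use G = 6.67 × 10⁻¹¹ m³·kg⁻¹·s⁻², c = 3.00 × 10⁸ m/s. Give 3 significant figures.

1.30 × 10⁵⁰ kg

Length → mass via c²/G.
9.63 × 10²² m × (c²/G) = 1.30 × 10⁵⁰ kg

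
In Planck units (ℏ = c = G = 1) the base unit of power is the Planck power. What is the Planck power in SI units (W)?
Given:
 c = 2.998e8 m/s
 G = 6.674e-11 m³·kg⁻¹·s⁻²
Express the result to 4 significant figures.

P_P = c⁵/G
  = 2.422e42 / 6.674e-11
  = 3.629e52 W

3.629e52 W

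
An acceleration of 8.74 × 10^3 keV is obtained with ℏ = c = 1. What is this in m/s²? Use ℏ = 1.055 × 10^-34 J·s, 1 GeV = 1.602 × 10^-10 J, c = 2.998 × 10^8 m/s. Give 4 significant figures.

3.979 × 10^30 m/s²

Acceleration is [L]/[T]² = c·[E]/ℏ.
1 GeV → c/ℏ × (1 GeV in J) = 4.552 × 10^32 m/s².
Convert the energy scale: 8.74 × 10^3 keV = 8.74 × 10^-3 GeV.
Result: 8.74 × 10^-3 × 4.552 × 10^32 = 3.979 × 10^30 m/s².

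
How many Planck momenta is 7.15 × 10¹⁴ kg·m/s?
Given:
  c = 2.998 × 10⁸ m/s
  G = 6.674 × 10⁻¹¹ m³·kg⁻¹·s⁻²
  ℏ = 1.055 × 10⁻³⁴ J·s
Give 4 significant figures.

Planck momentum: p_P = √(ℏc³/G) = 6.527 kg·m/s.
7.15 × 10¹⁴ / 6.527 = 1.096 × 10¹⁴

1.096 × 10¹⁴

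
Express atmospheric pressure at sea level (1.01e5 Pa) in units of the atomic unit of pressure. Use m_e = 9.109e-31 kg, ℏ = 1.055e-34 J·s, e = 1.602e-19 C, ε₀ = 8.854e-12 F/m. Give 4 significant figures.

atomic unit of pressure: P_au = E_h/a₀³ = m_e⁴e¹⁰/((4πε₀)⁵ℏ⁸) = 2.929e13 Pa.
1.01e5 / 2.929e13 = 3.448e-9

3.448e-9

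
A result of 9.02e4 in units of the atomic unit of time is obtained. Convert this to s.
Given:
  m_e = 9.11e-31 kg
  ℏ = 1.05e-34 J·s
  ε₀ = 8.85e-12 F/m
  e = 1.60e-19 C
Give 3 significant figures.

One atomic unit of time: τ_au = (4πε₀)²ℏ³/(m_e e⁴) = 2.40e-17 s.
9.02e4 × 2.40e-17 s = 2.16e-12 s

2.16e-12 s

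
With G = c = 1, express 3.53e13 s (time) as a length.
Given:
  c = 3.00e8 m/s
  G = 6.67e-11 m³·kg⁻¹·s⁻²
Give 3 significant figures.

1.06e22 m

Time → length via c.
3.53e13 s × (c) = 1.06e22 m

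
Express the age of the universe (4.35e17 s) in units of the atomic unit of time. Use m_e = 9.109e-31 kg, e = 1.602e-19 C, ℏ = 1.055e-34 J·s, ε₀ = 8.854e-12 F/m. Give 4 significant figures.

atomic unit of time: τ_au = (4πε₀)²ℏ³/(m_e e⁴) = 2.423e-17 s.
4.35e17 / 2.423e-17 = 1.795e34

1.795e34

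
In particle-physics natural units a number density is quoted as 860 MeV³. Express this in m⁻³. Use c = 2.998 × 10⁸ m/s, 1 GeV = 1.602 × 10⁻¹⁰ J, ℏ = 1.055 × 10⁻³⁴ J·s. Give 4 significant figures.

1.117 × 10⁴¹ m⁻³

Number density is [L]⁻³ = [E]³/(ℏc)³.
1 GeV³ → 1/(ℏc)³ × (1 GeV in J)³ = 1.299 × 10⁴⁷ m⁻³.
Convert the energy scale: 860 MeV³ = 8.60 × 10⁻⁷ GeV³.
Result: 8.60 × 10⁻⁷ × 1.299 × 10⁴⁷ = 1.117 × 10⁴¹ m⁻³.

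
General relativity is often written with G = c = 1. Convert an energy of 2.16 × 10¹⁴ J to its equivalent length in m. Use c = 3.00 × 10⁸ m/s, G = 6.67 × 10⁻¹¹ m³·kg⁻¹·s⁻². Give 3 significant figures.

Energy → length via G/c⁴.
2.16 × 10¹⁴ J × (G/c⁴) = 1.78 × 10⁻³⁰ m

1.78 × 10⁻³⁰ m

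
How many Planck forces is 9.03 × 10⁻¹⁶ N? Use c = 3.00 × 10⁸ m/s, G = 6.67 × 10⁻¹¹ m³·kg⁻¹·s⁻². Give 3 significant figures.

Planck force: F_P = c⁴/G = 1.21 × 10⁴⁴ N.
9.03 × 10⁻¹⁶ / 1.21 × 10⁴⁴ = 7.44 × 10⁻⁶⁰

7.44 × 10⁻⁶⁰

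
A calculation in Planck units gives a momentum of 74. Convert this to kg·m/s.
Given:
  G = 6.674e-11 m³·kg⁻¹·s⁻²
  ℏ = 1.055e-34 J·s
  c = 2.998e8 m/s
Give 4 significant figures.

483 kg·m/s

One Planck momentum: p_P = √(ℏc³/G) = 6.527 kg·m/s.
74 × 6.527 kg·m/s = 483 kg·m/s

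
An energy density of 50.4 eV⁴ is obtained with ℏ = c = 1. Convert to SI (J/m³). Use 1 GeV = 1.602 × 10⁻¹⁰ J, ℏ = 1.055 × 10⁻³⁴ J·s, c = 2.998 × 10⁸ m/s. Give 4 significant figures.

[E]/[L]³ = [E]⁴/(ℏc)³; restore (ℏc)⁻³.
1 GeV⁴ → 1/(ℏc)³ × (1 GeV in J)⁴ = 2.082 × 10³⁷ J/m³.
Convert the energy scale: 50.4 eV⁴ = 5.04 × 10⁻³⁵ GeV⁴.
Result: 5.04 × 10⁻³⁵ × 2.082 × 10³⁷ = 1.049 × 10³ J/m³.

1.049 × 10³ J/m³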